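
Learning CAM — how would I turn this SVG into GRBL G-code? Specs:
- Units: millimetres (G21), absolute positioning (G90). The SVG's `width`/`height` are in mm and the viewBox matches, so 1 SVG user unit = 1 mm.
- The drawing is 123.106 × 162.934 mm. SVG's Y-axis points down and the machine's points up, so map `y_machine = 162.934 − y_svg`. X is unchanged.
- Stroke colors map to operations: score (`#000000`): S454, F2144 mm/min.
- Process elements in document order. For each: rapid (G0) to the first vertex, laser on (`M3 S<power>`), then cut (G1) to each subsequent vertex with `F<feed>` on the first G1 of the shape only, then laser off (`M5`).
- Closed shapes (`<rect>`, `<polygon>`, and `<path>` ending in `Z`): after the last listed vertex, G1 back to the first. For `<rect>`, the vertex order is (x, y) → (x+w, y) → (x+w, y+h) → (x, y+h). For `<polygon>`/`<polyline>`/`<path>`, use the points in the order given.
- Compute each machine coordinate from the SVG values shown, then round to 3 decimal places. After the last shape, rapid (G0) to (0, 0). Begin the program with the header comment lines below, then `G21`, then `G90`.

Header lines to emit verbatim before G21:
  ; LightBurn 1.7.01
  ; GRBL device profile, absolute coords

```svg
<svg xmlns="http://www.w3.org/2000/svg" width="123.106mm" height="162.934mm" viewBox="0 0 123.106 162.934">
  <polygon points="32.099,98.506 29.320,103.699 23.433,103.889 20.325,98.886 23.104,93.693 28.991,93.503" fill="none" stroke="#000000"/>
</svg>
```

; LightBurn 1.7.01
; GRBL device profile, absolute coords
G21
G90
G0 X32.099 Y64.428
M3 S454
G1 X29.320 Y59.235 F2144
G1 X23.433 Y59.045
G1 X20.325 Y64.048
G1 X23.104 Y69.241
G1 X28.991 Y69.431
G1 X32.099 Y64.428
M5
G0 X0.000 Y0.000

1 u = 1 mm; y_m = 162.934 − y.

[1] `<polygon>` regular polygon, #000000→score S454 F2144: (32.099,64.428) → (29.320,59.235) → (23.433,59.045) → (20.325,64.048) → (23.104,69.241) → (28.991,69.431) → (32.099,64.428) (closed)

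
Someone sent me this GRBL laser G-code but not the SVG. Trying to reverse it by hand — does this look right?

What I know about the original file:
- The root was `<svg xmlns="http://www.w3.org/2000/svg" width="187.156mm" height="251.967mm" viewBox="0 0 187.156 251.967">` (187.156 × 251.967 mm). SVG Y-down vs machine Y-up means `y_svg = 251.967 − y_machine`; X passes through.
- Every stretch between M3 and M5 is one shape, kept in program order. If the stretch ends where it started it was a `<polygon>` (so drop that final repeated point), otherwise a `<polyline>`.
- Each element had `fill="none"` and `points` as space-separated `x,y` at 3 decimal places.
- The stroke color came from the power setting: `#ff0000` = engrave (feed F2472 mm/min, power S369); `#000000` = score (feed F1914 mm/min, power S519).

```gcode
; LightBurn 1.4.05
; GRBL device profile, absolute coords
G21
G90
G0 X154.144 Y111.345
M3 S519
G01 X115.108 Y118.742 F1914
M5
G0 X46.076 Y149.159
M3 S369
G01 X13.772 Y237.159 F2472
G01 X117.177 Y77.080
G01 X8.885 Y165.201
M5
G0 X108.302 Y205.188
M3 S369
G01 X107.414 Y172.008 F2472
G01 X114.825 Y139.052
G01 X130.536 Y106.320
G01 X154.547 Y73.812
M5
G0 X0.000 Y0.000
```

Machine Y-up, SVG Y-down with viewBox height 251.967, so y_svg = 251.967 − y_machine; X carries over.

Run 1: the run's S519 means `#000000` (score). The run is open, so emit a `<polyline>` with points (Y-flipped): 154.144,140.622 115.108,133.225.

Run 2: the run's S369 means `#ff0000` (engrave). The run is open, so emit a `<polyline>` with points (Y-flipped): 46.076,102.808 13.772,14.808 117.177,174.887 8.885,86.766.

Run 3: the run's S369 means `#ff0000` (engrave). The run is open, so emit a `<polyline>` with points (Y-flipped): 108.302,46.779 107.414,79.959 114.825,112.915 130.536,145.647 154.547,178.155.

<svg xmlns="http://www.w3.org/2000/svg" width="187.156mm" height="251.967mm" viewBox="0 0 187.156 251.967">
  <polyline points="154.144,140.622 115.108,133.225" fill="none" stroke="#000000"/>
  <polyline points="46.076,102.808 13.772,14.808 117.177,174.887 8.885,86.766" fill="none" stroke="#ff0000"/>
  <polyline points="108.302,46.779 107.414,79.959 114.825,112.915 130.536,145.647 154.547,178.155" fill="none" stroke="#ff0000"/>
</svg>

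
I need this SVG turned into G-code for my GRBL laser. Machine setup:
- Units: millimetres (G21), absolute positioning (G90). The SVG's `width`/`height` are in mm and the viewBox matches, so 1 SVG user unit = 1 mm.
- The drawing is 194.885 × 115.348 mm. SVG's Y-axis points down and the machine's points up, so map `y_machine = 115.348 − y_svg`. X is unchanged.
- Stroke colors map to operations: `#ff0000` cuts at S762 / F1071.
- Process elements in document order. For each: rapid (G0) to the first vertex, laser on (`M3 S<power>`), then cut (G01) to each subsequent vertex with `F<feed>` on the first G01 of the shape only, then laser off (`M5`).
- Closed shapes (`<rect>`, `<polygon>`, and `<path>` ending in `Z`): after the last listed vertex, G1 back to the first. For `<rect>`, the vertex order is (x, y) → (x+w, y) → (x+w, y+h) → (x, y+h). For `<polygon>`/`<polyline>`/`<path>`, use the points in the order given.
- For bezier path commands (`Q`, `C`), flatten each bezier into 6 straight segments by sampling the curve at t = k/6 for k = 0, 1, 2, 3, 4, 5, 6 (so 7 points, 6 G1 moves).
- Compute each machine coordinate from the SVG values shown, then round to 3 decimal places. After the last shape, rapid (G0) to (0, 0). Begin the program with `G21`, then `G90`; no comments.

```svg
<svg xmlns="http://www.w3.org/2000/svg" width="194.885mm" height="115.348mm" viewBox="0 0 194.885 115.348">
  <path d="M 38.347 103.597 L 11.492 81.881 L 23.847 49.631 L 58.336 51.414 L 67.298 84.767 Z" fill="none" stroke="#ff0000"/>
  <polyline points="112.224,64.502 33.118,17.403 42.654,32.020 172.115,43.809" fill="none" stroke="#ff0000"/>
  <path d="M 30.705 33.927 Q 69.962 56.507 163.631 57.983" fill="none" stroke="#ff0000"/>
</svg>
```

G21
G90
G0 X38.347 Y11.751
M3 S762
G01 X11.492 Y33.467 F1071
G01 X23.847 Y65.717
G01 X58.336 Y63.934
G01 X67.298 Y30.581
G01 X38.347 Y11.751
M5
G0 X112.224 Y50.846
M3 S762
G01 X33.118 Y97.945 F1071
G01 X42.654 Y83.328
G01 X172.115 Y71.539
M5
G0 X30.705 Y81.421
M3 S762
G01 X45.302 Y74.481 F1071
G01 X62.922 Y68.713
G01 X83.565 Y64.117
G01 X107.231 Y60.694
G01 X133.919 Y58.443
G01 X163.631 Y57.365
M5
G0 X0.000 Y0.000

1 u = 1 mm; y_m = 115.348 − y.

[1] `<path>` regular polygon, #ff0000→cut S762 F1071: (38.347,11.751) → (11.492,33.467) → (23.847,65.717) → (58.336,63.934) → (67.298,30.581) → (38.347,11.751) (closed)

[2] `<polyline>` open polyline, #ff0000→cut S762 F1071: (112.224,50.846) → (33.118,97.945) → (42.654,83.328) → (172.115,71.539)

[3] `<path>` quadratic bezier, #ff0000→cut S762 F1071: (30.705,81.421) → (45.302,74.481) → (62.922,68.713) → (83.565,64.117) → (107.231,60.694) → (133.919,58.443) → (163.631,57.365)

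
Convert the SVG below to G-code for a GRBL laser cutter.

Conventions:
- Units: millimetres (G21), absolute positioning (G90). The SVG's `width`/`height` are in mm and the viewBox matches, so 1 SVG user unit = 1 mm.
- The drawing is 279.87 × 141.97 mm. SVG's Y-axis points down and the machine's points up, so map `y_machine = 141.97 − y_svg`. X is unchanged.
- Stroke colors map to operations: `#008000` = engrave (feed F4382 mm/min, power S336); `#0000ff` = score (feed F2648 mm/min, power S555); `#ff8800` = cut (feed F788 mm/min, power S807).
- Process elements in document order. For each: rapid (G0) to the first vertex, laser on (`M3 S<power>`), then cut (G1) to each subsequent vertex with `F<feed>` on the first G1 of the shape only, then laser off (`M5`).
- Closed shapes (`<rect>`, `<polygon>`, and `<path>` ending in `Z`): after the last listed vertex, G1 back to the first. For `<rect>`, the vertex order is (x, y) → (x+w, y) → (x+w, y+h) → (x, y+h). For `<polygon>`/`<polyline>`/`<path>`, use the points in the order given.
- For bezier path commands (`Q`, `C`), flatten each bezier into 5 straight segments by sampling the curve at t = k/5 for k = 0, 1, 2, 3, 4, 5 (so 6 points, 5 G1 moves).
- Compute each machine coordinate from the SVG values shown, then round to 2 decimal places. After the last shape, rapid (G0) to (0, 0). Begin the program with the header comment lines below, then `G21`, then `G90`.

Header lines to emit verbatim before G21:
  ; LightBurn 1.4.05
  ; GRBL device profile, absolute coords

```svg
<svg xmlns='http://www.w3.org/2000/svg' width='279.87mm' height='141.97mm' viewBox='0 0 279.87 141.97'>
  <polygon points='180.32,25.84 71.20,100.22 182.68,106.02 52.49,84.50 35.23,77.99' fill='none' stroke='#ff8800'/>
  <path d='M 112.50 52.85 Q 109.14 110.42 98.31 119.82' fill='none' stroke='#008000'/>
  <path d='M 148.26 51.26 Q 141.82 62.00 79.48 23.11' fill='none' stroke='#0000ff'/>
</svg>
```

Since the viewBox matches the mm dimensions, user units are millimetres directly. The only transform is the Y-flip y_m = 141.97 − y_svg.

Shape 1 is a closed polygon drawn with `<polygon>`. Its stroke #ff8800 means cut at S807, F788. After flipping Y the toolpath is (180.32,116.13) → (71.20,41.75) → (182.68,35.95) → (52.49,57.47) → (35.23,63.98) → (180.32,116.13), returning to the start.

Shape 2 is a quadratic bezier drawn with `<path>`. Its stroke #008000 means engrave at S336, F4382. After flipping Y the toolpath is (112.50,89.12) → (110.86,68.02) → (108.62,50.77) → (105.78,37.38) → (102.34,27.84) → (98.31,22.15).

Shape 3 is a quadratic bezier drawn with `<path>`. Its stroke #0000ff means score at S555, F2648. After flipping Y the toolpath is (148.26,90.71) → (143.45,88.40) → (134.16,90.06) → (120.41,95.69) → (102.18,105.29) → (79.48,118.86).

; LightBurn 1.4.05
; GRBL device profile, absolute coords
G21
G90
G0 X180.32 Y116.13
M3 S807
G1 X71.20 Y41.75 F788
G1 X182.68 Y35.95
G1 X52.49 Y57.47
G1 X35.23 Y63.98
G1 X180.32 Y116.13
M5
G0 X112.50 Y89.12
M3 S336
G1 X110.86 Y68.02 F4382
G1 X108.62 Y50.77
G1 X105.78 Y37.38
G1 X102.34 Y27.84
G1 X98.31 Y22.15
M5
G0 X148.26 Y90.71
M3 S555
G1 X143.45 Y88.40 F2648
G1 X134.16 Y90.06
G1 X120.41 Y95.69
G1 X102.18 Y105.29
G1 X79.48 Y118.86
M5
G0 X0.00 Y0.00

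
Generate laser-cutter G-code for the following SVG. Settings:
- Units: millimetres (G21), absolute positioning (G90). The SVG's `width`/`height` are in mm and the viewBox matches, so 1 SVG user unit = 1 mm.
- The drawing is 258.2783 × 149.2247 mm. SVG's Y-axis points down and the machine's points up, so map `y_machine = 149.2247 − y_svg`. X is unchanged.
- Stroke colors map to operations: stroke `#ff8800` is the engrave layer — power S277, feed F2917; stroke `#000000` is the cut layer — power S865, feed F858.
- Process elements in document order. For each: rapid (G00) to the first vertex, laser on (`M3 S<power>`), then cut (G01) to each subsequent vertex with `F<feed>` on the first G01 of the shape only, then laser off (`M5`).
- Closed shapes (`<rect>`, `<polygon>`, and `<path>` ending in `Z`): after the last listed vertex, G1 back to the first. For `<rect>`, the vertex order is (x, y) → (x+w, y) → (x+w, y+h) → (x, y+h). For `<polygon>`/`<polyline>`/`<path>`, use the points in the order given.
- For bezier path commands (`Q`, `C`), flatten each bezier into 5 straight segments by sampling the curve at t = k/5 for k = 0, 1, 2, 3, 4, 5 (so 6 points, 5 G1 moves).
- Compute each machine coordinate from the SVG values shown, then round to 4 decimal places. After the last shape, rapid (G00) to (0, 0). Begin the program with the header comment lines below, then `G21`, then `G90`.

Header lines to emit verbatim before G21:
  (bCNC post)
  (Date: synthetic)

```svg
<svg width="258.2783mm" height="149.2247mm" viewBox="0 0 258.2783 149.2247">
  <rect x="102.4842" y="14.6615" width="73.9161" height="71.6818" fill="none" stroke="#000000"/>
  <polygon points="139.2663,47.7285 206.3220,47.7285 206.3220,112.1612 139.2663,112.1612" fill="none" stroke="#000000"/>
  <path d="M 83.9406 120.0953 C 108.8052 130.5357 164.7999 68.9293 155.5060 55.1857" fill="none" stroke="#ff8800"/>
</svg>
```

1 u = 1 mm; y_m = 149.2247 − y.

[1] `<rect>` rectangle, #000000→cut S865 F858: (102.4842,134.5632) → (176.4003,134.5632) → (176.4003,62.8814) → (102.4842,62.8814) → (102.4842,134.5632) (closed)

[2] `<polygon>` rectangle, #000000→cut S865 F858: (139.2663,101.4962) → (206.3220,101.4962) → (206.3220,37.0635) → (139.2663,37.0635) → (139.2663,101.4962) (closed)

[3] `<path>` cubic bezier, #ff8800→engrave S277 F2917: (83.9406,29.1294) → (101.8236,30.5515) → (122.5498,43.5092) → (141.4909,62.2468) → (154.0191,81.0086) → (155.5060,94.0390)

(bCNC post)
(Date: synthetic)
G21
G90
G00 X102.4842 Y134.5632
M3 S865
G01 X176.4003 Y134.5632 F858
G01 X176.4003 Y62.8814
G01 X102.4842 Y62.8814
G01 X102.4842 Y134.5632
M5
G00 X139.2663 Y101.4962
M3 S865
G01 X206.3220 Y101.4962 F858
G01 X206.3220 Y37.0635
G01 X139.2663 Y37.0635
G01 X139.2663 Y101.4962
M5
G00 X83.9406 Y29.1294
M3 S277
G01 X101.8236 Y30.5515 F2917
G01 X122.5498 Y43.5092
G01 X141.4909 Y62.2468
G01 X154.0191 Y81.0086
G01 X155.5060 Y94.0390
M5
G00 X0.0000 Y0.0000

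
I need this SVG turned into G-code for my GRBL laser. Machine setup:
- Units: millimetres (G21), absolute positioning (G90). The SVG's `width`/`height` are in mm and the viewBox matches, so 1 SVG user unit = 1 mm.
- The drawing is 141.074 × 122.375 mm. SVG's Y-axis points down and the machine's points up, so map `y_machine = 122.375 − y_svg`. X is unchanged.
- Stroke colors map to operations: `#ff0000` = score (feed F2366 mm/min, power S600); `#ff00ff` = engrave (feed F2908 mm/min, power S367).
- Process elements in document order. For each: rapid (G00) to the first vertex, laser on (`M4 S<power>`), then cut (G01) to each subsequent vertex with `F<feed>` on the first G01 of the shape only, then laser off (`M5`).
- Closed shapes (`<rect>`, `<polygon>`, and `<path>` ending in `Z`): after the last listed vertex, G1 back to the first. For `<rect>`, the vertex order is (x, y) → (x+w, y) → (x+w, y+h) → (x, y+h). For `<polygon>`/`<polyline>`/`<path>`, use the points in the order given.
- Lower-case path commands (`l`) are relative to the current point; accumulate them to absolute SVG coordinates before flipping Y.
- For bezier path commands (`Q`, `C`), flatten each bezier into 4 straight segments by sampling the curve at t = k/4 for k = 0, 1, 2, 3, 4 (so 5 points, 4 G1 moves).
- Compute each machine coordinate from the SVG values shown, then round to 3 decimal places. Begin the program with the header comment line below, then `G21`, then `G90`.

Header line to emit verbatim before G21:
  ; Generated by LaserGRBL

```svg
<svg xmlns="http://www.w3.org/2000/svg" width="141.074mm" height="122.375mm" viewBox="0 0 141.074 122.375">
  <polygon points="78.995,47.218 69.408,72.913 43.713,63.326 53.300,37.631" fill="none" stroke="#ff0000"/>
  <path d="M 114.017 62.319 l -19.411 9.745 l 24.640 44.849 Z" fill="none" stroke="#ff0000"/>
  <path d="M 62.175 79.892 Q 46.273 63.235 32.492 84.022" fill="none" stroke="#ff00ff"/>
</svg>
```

; Generated by LaserGRBL
G21
G90
G00 X78.995 Y75.157
M4 S600
G01 X69.408 Y49.462 F2366
G01 X43.713 Y59.049
G01 X53.300 Y84.744
G01 X78.995 Y75.157
M5
G00 X114.017 Y60.056
M4 S600
G01 X94.606 Y50.311 F2366
G01 X119.246 Y5.462
G01 X114.017 Y60.056
M5
G00 X62.175 Y42.483
M4 S367
G01 X54.357 Y48.471 F2908
G01 X46.803 Y49.779
G01 X39.515 Y46.406
G01 X32.492 Y38.353
M5

Since the viewBox matches the mm dimensions, user units are millimetres directly. The only transform is the Y-flip y_m = 122.375 − y_svg.

Shape 1 is a regular polygon drawn with `<polygon>`. Its stroke #ff0000 means score at S600, F2366. After flipping Y the toolpath is (78.995,75.157) → (69.408,49.462) → (43.713,59.049) → (53.300,84.744) → (78.995,75.157), returning to the start.

Shape 2 is a closed polygon drawn with `<path>`. Its stroke #ff0000 means score at S600, F2366. After flipping Y the toolpath is (114.017,60.056) → (94.606,50.311) → (119.246,5.462) → (114.017,60.056), returning to the start.

Shape 3 is a quadratic bezier drawn with `<path>`. Its stroke #ff00ff means engrave at S367, F2908. After flipping Y the toolpath is (62.175,42.483) → (54.357,48.471) → (46.803,49.779) → (39.515,46.406) → (32.492,38.353).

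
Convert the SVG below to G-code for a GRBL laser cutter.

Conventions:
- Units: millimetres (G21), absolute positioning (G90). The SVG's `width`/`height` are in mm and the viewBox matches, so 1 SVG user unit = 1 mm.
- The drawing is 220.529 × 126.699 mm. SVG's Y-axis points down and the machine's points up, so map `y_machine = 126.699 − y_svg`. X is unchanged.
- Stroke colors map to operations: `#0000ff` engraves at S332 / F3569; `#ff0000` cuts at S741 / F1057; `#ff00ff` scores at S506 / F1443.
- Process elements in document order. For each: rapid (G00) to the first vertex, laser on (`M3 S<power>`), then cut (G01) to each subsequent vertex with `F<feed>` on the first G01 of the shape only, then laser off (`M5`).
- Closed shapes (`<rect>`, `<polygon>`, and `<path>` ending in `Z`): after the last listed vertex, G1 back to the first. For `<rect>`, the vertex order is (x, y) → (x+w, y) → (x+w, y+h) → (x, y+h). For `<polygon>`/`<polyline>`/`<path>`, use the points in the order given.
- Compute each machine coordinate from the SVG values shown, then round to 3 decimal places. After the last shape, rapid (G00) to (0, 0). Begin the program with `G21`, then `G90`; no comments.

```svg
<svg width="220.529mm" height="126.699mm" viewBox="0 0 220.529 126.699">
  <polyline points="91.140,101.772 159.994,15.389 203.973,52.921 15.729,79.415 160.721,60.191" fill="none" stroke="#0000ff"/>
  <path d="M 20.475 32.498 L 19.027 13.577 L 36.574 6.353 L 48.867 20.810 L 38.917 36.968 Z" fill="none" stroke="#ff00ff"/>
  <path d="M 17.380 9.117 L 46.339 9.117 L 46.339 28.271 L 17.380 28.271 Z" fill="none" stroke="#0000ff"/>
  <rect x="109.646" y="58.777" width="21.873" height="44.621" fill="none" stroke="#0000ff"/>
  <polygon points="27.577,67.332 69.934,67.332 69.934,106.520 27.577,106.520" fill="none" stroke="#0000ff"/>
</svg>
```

1 u = 1 mm; y_m = 126.699 − y.

[1] `<polyline>` open polyline, #0000ff→engrave S332 F3569: (91.140,24.927) → (159.994,111.310) → (203.973,73.778) → (15.729,47.284) → (160.721,66.508)

[2] `<path>` regular polygon, #ff00ff→score S506 F1443: (20.475,94.201) → (19.027,113.122) → (36.574,120.346) → (48.867,105.889) → (38.917,89.731) → (20.475,94.201) (closed)

[3] `<path>` rectangle, #0000ff→engrave S332 F3569: (17.380,117.582) → (46.339,117.582) → (46.339,98.428) → (17.380,98.428) → (17.380,117.582) (closed)

[4] `<rect>` rectangle, #0000ff→engrave S332 F3569: (109.646,67.922) → (131.519,67.922) → (131.519,23.301) → (109.646,23.301) → (109.646,67.922) (closed)

[5] `<polygon>` rectangle, #0000ff→engrave S332 F3569: (27.577,59.367) → (69.934,59.367) → (69.934,20.179) → (27.577,20.179) → (27.577,59.367) (closed)

G21
G90
G00 X91.140 Y24.927
M3 S332
G01 X159.994 Y111.310 F3569
G01 X203.973 Y73.778
G01 X15.729 Y47.284
G01 X160.721 Y66.508
M5
G00 X20.475 Y94.201
M3 S506
G01 X19.027 Y113.122 F1443
G01 X36.574 Y120.346
G01 X48.867 Y105.889
G01 X38.917 Y89.731
G01 X20.475 Y94.201
M5
G00 X17.380 Y117.582
M3 S332
G01 X46.339 Y117.582 F3569
G01 X46.339 Y98.428
G01 X17.380 Y98.428
G01 X17.380 Y117.582
M5
G00 X109.646 Y67.922
M3 S332
G01 X131.519 Y67.922 F3569
G01 X131.519 Y23.301
G01 X109.646 Y23.301
G01 X109.646 Y67.922
M5
G00 X27.577 Y59.367
M3 S332
G01 X69.934 Y59.367 F3569
G01 X69.934 Y20.179
G01 X27.577 Y20.179
G01 X27.577 Y59.367
M5
G00 X0.000 Y0.000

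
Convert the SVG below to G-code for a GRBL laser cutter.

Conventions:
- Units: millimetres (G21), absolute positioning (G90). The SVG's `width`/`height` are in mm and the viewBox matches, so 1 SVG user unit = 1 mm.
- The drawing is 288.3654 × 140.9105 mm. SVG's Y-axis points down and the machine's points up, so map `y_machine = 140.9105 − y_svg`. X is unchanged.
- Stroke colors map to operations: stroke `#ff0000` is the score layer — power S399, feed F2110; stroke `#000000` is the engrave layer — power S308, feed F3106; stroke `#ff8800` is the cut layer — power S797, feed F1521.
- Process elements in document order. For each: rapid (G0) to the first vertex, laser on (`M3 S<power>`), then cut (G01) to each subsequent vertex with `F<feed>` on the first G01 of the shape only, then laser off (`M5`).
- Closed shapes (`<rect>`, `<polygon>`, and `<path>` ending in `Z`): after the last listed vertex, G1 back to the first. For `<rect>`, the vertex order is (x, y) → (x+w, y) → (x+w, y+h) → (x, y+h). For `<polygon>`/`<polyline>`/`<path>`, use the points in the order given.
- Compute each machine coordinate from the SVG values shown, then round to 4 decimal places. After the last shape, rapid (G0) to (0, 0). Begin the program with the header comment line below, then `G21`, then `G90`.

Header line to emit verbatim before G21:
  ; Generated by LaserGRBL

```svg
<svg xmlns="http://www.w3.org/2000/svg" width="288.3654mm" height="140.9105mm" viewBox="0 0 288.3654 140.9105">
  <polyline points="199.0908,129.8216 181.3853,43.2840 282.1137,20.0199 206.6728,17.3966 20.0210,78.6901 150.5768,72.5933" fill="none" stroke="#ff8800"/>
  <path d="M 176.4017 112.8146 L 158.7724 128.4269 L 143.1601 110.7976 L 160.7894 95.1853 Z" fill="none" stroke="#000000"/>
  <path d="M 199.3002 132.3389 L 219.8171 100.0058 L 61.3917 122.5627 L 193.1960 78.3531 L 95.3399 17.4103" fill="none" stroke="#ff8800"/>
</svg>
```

Since the viewBox matches the mm dimensions, user units are millimetres directly. The only transform is the Y-flip y_m = 140.9105 − y_svg.

Shape 1 is a open polyline drawn with `<polyline>`. Its stroke #ff8800 means cut at S797, F1521. After flipping Y the toolpath is (199.0908,11.0889) → (181.3853,97.6265) → (282.1137,120.8906) → (206.6728,123.5139) → (20.0210,62.2204) → (150.5768,68.3172).

Shape 2 is a regular polygon drawn with `<path>`. Its stroke #000000 means engrave at S308, F3106. After flipping Y the toolpath is (176.4017,28.0959) → (158.7724,12.4836) → (143.1601,30.1129) → (160.7894,45.7252) → (176.4017,28.0959), returning to the start.

Shape 3 is a open polyline drawn with `<path>`. Its stroke #ff8800 means cut at S797, F1521. After flipping Y the toolpath is (199.3002,8.5716) → (219.8171,40.9047) → (61.3917,18.3478) → (193.1960,62.5574) → (95.3399,123.5002).

; Generated by LaserGRBL
G21
G90
G0 X199.0908 Y11.0889
M3 S797
G01 X181.3853 Y97.6265 F1521
G01 X282.1137 Y120.8906
G01 X206.6728 Y123.5139
G01 X20.0210 Y62.2204
G01 X150.5768 Y68.3172
M5
G0 X176.4017 Y28.0959
M3 S308
G01 X158.7724 Y12.4836 F3106
G01 X143.1601 Y30.1129
G01 X160.7894 Y45.7252
G01 X176.4017 Y28.0959
M5
G0 X199.3002 Y8.5716
M3 S797
G01 X219.8171 Y40.9047 F1521
G01 X61.3917 Y18.3478
G01 X193.1960 Y62.5574
G01 X95.3399 Y123.5002
M5
G0 X0.0000 Y0.0000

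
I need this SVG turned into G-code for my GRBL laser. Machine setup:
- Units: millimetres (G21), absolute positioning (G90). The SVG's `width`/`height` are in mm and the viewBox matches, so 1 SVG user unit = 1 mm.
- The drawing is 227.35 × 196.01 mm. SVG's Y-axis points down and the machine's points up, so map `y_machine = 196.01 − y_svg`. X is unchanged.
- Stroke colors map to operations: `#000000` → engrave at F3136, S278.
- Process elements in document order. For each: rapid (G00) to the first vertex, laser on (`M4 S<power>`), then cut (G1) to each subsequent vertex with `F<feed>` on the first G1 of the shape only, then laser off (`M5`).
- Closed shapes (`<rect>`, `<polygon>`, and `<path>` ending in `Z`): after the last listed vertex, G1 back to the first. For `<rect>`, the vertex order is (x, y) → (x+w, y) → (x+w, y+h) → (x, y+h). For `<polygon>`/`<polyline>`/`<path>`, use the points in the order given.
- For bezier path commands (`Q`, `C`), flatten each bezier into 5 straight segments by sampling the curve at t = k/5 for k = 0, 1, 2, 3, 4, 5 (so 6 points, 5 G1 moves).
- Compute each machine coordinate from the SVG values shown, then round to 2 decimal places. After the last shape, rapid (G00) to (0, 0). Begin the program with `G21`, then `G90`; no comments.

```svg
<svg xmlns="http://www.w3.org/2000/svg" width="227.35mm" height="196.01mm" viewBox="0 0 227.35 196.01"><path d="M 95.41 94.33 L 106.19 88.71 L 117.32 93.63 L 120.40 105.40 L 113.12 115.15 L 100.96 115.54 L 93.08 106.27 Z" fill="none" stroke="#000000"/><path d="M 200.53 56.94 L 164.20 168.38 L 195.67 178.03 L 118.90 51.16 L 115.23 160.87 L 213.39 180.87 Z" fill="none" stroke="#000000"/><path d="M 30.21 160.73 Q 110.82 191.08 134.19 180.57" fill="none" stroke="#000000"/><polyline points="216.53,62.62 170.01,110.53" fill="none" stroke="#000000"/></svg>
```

G21
G90
G00 X95.41 Y101.68
M4 S278
G1 X106.19 Y107.30 F3136
G1 X117.32 Y102.38
G1 X120.40 Y90.61
G1 X113.12 Y80.86
G1 X100.96 Y80.47
G1 X93.08 Y89.74
G1 X95.41 Y101.68
M5
G00 X200.53 Y139.07
M4 S278
G1 X164.20 Y27.63 F3136
G1 X195.67 Y17.98
G1 X118.90 Y144.85
G1 X115.23 Y35.14
G1 X213.39 Y15.14
G1 X200.53 Y139.07
M5
G00 X30.21 Y35.28
M4 S278
G1 X60.16 Y24.77 F3136
G1 X85.54 Y17.54
G1 X106.34 Y13.57
G1 X122.55 Y12.87
G1 X134.19 Y15.44
M5
G00 X216.53 Y133.39
M4 S278
G1 X170.01 Y85.48 F3136
M5
G00 X0.00 Y0.00

Since the viewBox matches the mm dimensions, user units are millimetres directly. The only transform is the Y-flip y_m = 196.01 − y_svg.

Shape 1 is a regular polygon drawn with `<path>`. Its stroke #000000 means engrave at S278, F3136. After flipping Y the toolpath is (95.41,101.68) → (106.19,107.30) → (117.32,102.38) → (120.40,90.61) → (113.12,80.86) → (100.96,80.47) → (93.08,89.74) → (95.41,101.68), returning to the start.

Shape 2 is a closed polygon drawn with `<path>`. Its stroke #000000 means engrave at S278, F3136. After flipping Y the toolpath is (200.53,139.07) → (164.20,27.63) → (195.67,17.98) → (118.90,144.85) → (115.23,35.14) → (213.39,15.14) → (200.53,139.07), returning to the start.

Shape 3 is a quadratic bezier drawn with `<path>`. Its stroke #000000 means engrave at S278, F3136. After flipping Y the toolpath is (30.21,35.28) → (60.16,24.77) → (85.54,17.54) → (106.34,13.57) → (122.55,12.87) → (134.19,15.44).

Shape 4 is a line segment drawn with `<polyline>`. Its stroke #000000 means engrave at S278, F3136. After flipping Y the toolpath is (216.53,133.39) → (170.01,85.48).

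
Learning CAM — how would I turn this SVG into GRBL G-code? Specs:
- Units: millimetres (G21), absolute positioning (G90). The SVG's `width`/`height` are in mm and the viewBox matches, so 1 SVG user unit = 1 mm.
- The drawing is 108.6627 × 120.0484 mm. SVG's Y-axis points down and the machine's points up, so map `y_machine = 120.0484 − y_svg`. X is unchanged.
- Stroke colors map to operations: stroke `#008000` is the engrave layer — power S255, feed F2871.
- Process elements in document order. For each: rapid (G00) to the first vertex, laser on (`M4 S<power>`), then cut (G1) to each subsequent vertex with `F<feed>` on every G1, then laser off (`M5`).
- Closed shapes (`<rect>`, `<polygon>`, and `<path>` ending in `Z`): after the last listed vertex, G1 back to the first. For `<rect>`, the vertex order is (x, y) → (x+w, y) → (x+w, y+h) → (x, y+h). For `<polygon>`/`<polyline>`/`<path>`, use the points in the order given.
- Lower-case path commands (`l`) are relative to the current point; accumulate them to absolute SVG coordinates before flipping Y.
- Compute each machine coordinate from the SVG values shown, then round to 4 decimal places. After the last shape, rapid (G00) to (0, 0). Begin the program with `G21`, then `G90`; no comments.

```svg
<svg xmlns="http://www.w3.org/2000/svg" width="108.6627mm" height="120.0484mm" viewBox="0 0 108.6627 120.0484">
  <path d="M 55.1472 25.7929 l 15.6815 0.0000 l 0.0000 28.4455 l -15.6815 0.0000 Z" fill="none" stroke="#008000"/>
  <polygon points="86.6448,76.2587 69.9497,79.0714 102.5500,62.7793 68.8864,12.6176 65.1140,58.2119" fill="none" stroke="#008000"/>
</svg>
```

G21
G90
G00 X55.1472 Y94.2555
M4 S255
G1 X70.8287 Y94.2555 F2871
G1 X70.8287 Y65.8100 F2871
G1 X55.1472 Y65.8100 F2871
G1 X55.1472 Y94.2555 F2871
M5
G00 X86.6448 Y43.7897
M4 S255
G1 X69.9497 Y40.9770 F2871
G1 X102.5500 Y57.2691 F2871
G1 X68.8864 Y107.4308 F2871
G1 X65.1140 Y61.8365 F2871
G1 X86.6448 Y43.7897 F2871
M5
G00 X0.0000 Y0.0000

Since the viewBox matches the mm dimensions, user units are millimetres directly. The only transform is the Y-flip y_m = 120.0484 − y_svg.

Shape 1 is a rectangle drawn with `<path>`. Its stroke #008000 means engrave at S255, F2871. After flipping Y the toolpath is (55.1472,94.2555) → (70.8287,94.2555) → (70.8287,65.8100) → (55.1472,65.8100) → (55.1472,94.2555), returning to the start.

Shape 2 is a closed polygon drawn with `<polygon>`. Its stroke #008000 means engrave at S255, F2871. After flipping Y the toolpath is (86.6448,43.7897) → (69.9497,40.9770) → (102.5500,57.2691) → (68.8864,107.4308) → (65.1140,61.8365) → (86.6448,43.7897), returning to the start.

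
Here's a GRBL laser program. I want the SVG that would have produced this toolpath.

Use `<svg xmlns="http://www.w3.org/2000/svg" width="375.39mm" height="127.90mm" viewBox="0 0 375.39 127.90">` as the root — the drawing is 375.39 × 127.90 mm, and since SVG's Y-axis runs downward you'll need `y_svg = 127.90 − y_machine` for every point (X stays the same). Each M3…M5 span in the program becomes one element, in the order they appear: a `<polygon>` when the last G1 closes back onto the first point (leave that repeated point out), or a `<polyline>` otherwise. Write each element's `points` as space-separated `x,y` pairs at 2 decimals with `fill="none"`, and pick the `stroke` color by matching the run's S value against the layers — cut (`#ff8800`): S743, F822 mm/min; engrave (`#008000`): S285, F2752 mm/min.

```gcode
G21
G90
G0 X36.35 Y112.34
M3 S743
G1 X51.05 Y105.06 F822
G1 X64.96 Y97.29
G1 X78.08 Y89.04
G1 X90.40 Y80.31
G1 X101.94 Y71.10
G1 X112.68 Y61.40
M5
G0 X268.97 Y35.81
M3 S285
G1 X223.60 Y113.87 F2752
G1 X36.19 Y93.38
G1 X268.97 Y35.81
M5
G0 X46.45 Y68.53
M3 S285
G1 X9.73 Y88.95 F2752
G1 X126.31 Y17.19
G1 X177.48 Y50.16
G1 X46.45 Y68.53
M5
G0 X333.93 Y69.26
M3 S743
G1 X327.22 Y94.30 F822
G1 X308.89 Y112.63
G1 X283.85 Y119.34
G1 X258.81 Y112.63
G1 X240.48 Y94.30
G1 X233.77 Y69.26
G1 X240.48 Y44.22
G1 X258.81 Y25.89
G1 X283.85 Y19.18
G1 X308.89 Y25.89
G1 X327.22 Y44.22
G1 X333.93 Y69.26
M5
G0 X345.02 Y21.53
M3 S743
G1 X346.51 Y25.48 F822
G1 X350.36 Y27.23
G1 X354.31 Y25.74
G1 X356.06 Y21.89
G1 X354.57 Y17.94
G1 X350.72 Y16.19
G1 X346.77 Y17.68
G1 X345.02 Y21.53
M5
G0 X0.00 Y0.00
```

Machine Y-up, SVG Y-down with viewBox height 127.90, so y_svg = 127.90 − y_machine; X carries over.

Run 1: S743 ⇒ cut layer `#ff8800`. The run is open, so emit a `<polyline>` with points (Y-flipped): 36.35,15.56 51.05,22.84 64.96,30.61 78.08,38.86 90.40,47.59 101.94,56.80 112.68,66.50.

Run 2: the run's S285 means `#008000` (engrave). The run returns to its start, so emit a `<polygon>` with points (Y-flipped): 268.97,92.09 223.60,14.03 36.19,34.52.

Run 3: power S285 maps to stroke `#008000` (engrave). The run returns to its start, so emit a `<polygon>` with points (Y-flipped): 46.45,59.37 9.73,38.95 126.31,110.71 177.48,77.74.

Run 4: the run's S743 means `#ff8800` (cut). The run returns to its start, so emit a `<polygon>` with points (Y-flipped): 333.93,58.64 327.22,33.60 308.89,15.27 283.85,8.56 258.81,15.27 240.48,33.60 233.77,58.64 240.48,83.68 258.81,102.01 283.85,108.72 308.89,102.01 327.22,83.68.

Run 5: S743 ⇒ cut layer `#ff8800`. The run returns to its start, so emit a `<polygon>` with points (Y-flipped): 345.02,106.37 346.51,102.42 350.36,100.67 354.31,102.16 356.06,106.01 354.57,109.96 350.72,111.71 346.77,110.22.

<svg xmlns="http://www.w3.org/2000/svg" width="375.39mm" height="127.90mm" viewBox="0 0 375.39 127.90">
  <polyline points="36.35,15.56 51.05,22.84 64.96,30.61 78.08,38.86 90.40,47.59 101.94,56.80 112.68,66.50" fill="none" stroke="#ff8800"/>
  <polygon points="268.97,92.09 223.60,14.03 36.19,34.52" fill="none" stroke="#008000"/>
  <polygon points="46.45,59.37 9.73,38.95 126.31,110.71 177.48,77.74" fill="none" stroke="#008000"/>
  <polygon points="333.93,58.64 327.22,33.60 308.89,15.27 283.85,8.56 258.81,15.27 240.48,33.60 233.77,58.64 240.48,83.68 258.81,102.01 283.85,108.72 308.89,102.01 327.22,83.68" fill="none" stroke="#ff8800"/>
  <polygon points="345.02,106.37 346.51,102.42 350.36,100.67 354.31,102.16 356.06,106.01 354.57,109.96 350.72,111.71 346.77,110.22" fill="none" stroke="#ff8800"/>
</svg>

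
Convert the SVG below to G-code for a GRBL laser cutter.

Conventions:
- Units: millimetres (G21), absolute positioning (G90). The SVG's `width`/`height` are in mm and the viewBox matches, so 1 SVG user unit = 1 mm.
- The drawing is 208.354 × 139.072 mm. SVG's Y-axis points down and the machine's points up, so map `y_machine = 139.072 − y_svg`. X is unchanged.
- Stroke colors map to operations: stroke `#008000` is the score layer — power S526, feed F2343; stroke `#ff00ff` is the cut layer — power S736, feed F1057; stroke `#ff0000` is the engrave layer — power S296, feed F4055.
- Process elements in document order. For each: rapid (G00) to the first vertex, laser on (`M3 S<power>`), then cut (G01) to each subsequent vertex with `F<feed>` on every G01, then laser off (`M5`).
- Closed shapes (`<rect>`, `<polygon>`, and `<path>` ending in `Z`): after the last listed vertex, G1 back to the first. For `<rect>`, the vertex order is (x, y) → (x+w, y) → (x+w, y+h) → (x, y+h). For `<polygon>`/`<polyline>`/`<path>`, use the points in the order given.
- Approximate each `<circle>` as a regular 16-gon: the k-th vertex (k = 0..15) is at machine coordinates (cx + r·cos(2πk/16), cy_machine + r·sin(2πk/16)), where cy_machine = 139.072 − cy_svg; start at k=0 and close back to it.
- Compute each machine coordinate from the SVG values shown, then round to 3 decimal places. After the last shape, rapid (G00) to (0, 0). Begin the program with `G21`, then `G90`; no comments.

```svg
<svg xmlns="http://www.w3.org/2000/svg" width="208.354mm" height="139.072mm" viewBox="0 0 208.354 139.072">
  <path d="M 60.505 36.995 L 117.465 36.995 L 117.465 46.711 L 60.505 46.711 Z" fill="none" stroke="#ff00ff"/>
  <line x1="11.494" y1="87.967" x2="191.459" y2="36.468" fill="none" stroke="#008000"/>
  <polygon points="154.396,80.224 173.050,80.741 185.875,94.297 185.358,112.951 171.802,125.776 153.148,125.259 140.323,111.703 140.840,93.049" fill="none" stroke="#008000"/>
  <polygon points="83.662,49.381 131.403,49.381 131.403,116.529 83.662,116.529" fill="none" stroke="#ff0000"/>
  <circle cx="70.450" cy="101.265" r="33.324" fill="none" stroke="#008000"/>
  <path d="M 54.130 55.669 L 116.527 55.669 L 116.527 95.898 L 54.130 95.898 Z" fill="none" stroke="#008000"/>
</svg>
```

Since the viewBox matches the mm dimensions, user units are millimetres directly. The only transform is the Y-flip y_m = 139.072 − y_svg.

Shape 1 is a rectangle drawn with `<path>`. Its stroke #ff00ff means cut at S736, F1057. After flipping Y the toolpath is (60.505,102.077) → (117.465,102.077) → (117.465,92.361) → (60.505,92.361) → (60.505,102.077), returning to the start.

Shape 2 is a line segment drawn with `<line>`. Its stroke #008000 means score at S526, F2343. After flipping Y the toolpath is (11.494,51.105) → (191.459,102.604).

Shape 3 is a regular polygon drawn with `<polygon>`. Its stroke #008000 means score at S526, F2343. After flipping Y the toolpath is (154.396,58.848) → (173.050,58.331) → (185.875,44.775) → (185.358,26.121) → (171.802,13.296) → (153.148,13.813) → (140.323,27.369) → (140.840,46.023) → (154.396,58.848), returning to the start.

Shape 4 is a rectangle drawn with `<polygon>`. Its stroke #ff0000 means engrave at S296, F4055. After flipping Y the toolpath is (83.662,89.691) → (131.403,89.691) → (131.403,22.543) → (83.662,22.543) → (83.662,89.691), returning to the start.

Shape 5 is a circle drawn with `<circle>`. Its stroke #008000 means score at S526, F2343. After flipping Y the toolpath is (103.774,37.807) → (101.237,50.560) → (94.014,61.371) → (83.203,68.594) → (70.450,71.131) → (57.697,68.594) → (46.886,61.371) → (39.663,50.560) → (37.126,37.807) → (39.663,25.054) → (46.886,14.243) → (57.697,7.020) → (70.450,4.483) → (83.203,7.020) → (94.014,14.243) → (101.237,25.054) → (103.774,37.807), returning to the start.

Shape 6 is a rectangle drawn with `<path>`. Its stroke #008000 means score at S526, F2343. After flipping Y the toolpath is (54.130,83.403) → (116.527,83.403) → (116.527,43.174) → (54.130,43.174) → (54.130,83.403), returning to the start.

G21
G90
G00 X60.505 Y102.077
M3 S736
G01 X117.465 Y102.077 F1057
G01 X117.465 Y92.361 F1057
G01 X60.505 Y92.361 F1057
G01 X60.505 Y102.077 F1057
M5
G00 X11.494 Y51.105
M3 S526
G01 X191.459 Y102.604 F2343
M5
G00 X154.396 Y58.848
M3 S526
G01 X173.050 Y58.331 F2343
G01 X185.875 Y44.775 F2343
G01 X185.358 Y26.121 F2343
G01 X171.802 Y13.296 F2343
G01 X153.148 Y13.813 F2343
G01 X140.323 Y27.369 F2343
G01 X140.840 Y46.023 F2343
G01 X154.396 Y58.848 F2343
M5
G00 X83.662 Y89.691
M3 S296
G01 X131.403 Y89.691 F4055
G01 X131.403 Y22.543 F4055
G01 X83.662 Y22.543 F4055
G01 X83.662 Y89.691 F4055
M5
G00 X103.774 Y37.807
M3 S526
G01 X101.237 Y50.560 F2343
G01 X94.014 Y61.371 F2343
G01 X83.203 Y68.594 F2343
G01 X70.450 Y71.131 F2343
G01 X57.697 Y68.594 F2343
G01 X46.886 Y61.371 F2343
G01 X39.663 Y50.560 F2343
G01 X37.126 Y37.807 F2343
G01 X39.663 Y25.054 F2343
G01 X46.886 Y14.243 F2343
G01 X57.697 Y7.020 F2343
G01 X70.450 Y4.483 F2343
G01 X83.203 Y7.020 F2343
G01 X94.014 Y14.243 F2343
G01 X101.237 Y25.054 F2343
G01 X103.774 Y37.807 F2343
M5
G00 X54.130 Y83.403
M3 S526
G01 X116.527 Y83.403 F2343
G01 X116.527 Y43.174 F2343
G01 X54.130 Y43.174 F2343
G01 X54.130 Y83.403 F2343
M5
G00 X0.000 Y0.000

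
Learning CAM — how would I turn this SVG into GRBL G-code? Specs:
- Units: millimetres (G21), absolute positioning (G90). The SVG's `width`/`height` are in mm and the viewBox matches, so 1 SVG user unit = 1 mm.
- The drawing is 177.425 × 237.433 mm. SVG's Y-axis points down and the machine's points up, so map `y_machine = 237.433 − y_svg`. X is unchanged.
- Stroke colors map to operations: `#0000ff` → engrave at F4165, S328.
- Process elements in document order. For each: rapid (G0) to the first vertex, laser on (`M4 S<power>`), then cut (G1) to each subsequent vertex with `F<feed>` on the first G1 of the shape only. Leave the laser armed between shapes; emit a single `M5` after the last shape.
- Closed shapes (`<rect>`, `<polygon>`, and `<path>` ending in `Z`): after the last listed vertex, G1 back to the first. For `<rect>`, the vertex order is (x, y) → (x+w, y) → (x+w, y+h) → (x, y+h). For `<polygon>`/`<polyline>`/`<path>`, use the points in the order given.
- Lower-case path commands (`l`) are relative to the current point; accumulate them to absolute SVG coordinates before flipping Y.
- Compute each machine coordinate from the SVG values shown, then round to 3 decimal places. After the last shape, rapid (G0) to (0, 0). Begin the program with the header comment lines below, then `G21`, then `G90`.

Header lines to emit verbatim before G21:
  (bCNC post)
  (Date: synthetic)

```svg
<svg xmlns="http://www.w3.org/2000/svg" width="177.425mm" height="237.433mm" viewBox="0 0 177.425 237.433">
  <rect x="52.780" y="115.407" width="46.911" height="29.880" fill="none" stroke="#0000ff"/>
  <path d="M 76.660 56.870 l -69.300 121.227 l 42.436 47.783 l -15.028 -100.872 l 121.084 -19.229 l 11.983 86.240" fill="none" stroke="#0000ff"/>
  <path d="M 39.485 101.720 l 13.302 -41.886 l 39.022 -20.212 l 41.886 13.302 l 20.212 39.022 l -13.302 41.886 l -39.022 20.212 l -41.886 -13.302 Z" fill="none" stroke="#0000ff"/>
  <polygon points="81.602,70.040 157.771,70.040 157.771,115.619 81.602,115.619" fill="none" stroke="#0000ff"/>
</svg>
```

Since the viewBox matches the mm dimensions, user units are millimetres directly. The only transform is the Y-flip y_m = 237.433 − y_svg.

Shape 1 is a rectangle drawn with `<rect>`. Its stroke #0000ff means engrave at S328, F4165. After flipping Y the toolpath is (52.780,122.026) → (99.691,122.026) → (99.691,92.146) → (52.780,92.146) → (52.780,122.026), returning to the start.

Shape 2 is a open polyline drawn with `<path>`. Its stroke #0000ff means engrave at S328, F4165. After flipping Y the toolpath is (76.660,180.563) → (7.360,59.336) → (49.796,11.553) → (34.768,112.425) → (155.852,131.654) → (167.835,45.414).

Shape 3 is a regular polygon drawn with `<path>`. Its stroke #0000ff means engrave at S328, F4165. After flipping Y the toolpath is (39.485,135.713) → (52.787,177.599) → (91.809,197.811) → (133.695,184.509) → (153.907,145.487) → (140.605,103.601) → (101.583,83.389) → (59.697,96.691) → (39.485,135.713), returning to the start.

Shape 4 is a rectangle drawn with `<polygon>`. Its stroke #0000ff means engrave at S328, F4165. After flipping Y the toolpath is (81.602,167.393) → (157.771,167.393) → (157.771,121.814) → (81.602,121.814) → (81.602,167.393), returning to the start.

(bCNC post)
(Date: synthetic)
G21
G90
G0 X52.780 Y122.026
M4 S328
G1 X99.691 Y122.026 F4165
G1 X99.691 Y92.146
G1 X52.780 Y92.146
G1 X52.780 Y122.026
G0 X76.660 Y180.563
M4 S328
G1 X7.360 Y59.336 F4165
G1 X49.796 Y11.553
G1 X34.768 Y112.425
G1 X155.852 Y131.654
G1 X167.835 Y45.414
G0 X39.485 Y135.713
M4 S328
G1 X52.787 Y177.599 F4165
G1 X91.809 Y197.811
G1 X133.695 Y184.509
G1 X153.907 Y145.487
G1 X140.605 Y103.601
G1 X101.583 Y83.389
G1 X59.697 Y96.691
G1 X39.485 Y135.713
G0 X81.602 Y167.393
M4 S328
G1 X157.771 Y167.393 F4165
G1 X157.771 Y121.814
G1 X81.602 Y121.814
G1 X81.602 Y167.393
M5
G0 X0.000 Y0.000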